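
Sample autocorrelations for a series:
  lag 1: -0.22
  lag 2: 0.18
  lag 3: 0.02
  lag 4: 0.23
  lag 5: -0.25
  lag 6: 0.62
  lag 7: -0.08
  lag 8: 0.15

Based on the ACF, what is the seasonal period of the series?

6

The largest autocorrelation is r_6 = 0.62; the remaining lags stay at or below 0.23.
The dominant spike at lag 6 indicates a seasonal period of 6.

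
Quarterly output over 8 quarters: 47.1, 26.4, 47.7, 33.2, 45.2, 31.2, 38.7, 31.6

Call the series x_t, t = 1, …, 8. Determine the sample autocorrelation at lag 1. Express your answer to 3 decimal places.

-0.760

Mean x̄ = (47.1 + 26.4 + 47.7 + 33.2 + 45.2 + 31.2 + 38.7 + 31.6)/8 = 37.6375
Σ(x_t−x̄)(x_{t+1}−x̄) = (-106.3348) + (-113.0773) + (-44.6523) + (-33.5586) + (-48.6836) + (-6.8398) + (-6.4148) = -359.5614
Denominator Σ(x_t−x̄)² = 472.9788
r_1 = -359.5614 / 472.9788 = -0.760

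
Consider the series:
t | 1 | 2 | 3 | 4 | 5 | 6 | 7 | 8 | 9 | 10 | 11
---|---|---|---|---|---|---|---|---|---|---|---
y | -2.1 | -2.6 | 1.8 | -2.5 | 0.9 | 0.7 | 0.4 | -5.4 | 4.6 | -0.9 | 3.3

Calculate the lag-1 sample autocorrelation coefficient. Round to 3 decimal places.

Mean ȳ = (-2.1 − 2.6 + 1.8 − 2.5 + 0.9 + 0.7 + 0.4 − 5.4 + 4.6 − 0.9 + 3.3)/11 = -0.1636
Numerator Σ_{t=1}^{10}(y_t−ȳ)(y_{t+1}−ȳ) = -39.6877
Denominator Σ(y_t−ȳ)² = 83.8455
r_1 = -39.6877 / 83.8455 = -0.473

-0.473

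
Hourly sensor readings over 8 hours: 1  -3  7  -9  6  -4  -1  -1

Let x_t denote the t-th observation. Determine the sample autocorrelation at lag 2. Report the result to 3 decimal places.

Mean x̄ = (1 − 3 + 7 − 9 + 6 − 4 − 1 − 1)/8 = -0.5000
Deviations from mean: 1.5000, -2.5000, 7.5000, -8.5000, 6.5000, -3.5000, -0.5000, -0.5000
Numerator Σ_{t=1}^{6}(x_t−x̄)(x_{t+2}−x̄) = 109.5000
Denominator Σ(x_t−x̄)² = 192.0000
r_2 = 109.5000 / 192.0000 = 0.570

0.570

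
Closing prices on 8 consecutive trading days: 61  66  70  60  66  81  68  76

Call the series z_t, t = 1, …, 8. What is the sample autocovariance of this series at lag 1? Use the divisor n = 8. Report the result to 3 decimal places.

-2.219

Mean z̄ = (61 + 66 + 70 + 60 + 66 + 81 + 68 + 76)/8 = 68.5000
Deviations: -7.5000, -2.5000, 1.5000, -8.5000, -2.5000, 12.5000, -0.5000, 7.5000
Σ_{t=1}^{7}(z_t−z̄)(z_{t+1}−z̄) = -17.7500
γ_1 = -17.7500 / 8 = -2.219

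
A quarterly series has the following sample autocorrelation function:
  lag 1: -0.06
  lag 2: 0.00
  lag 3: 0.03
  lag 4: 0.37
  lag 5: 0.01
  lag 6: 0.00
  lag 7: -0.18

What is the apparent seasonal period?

4

The largest autocorrelation is r_4 = 0.37; the remaining lags stay at or below 0.03.
The dominant spike at lag 4 indicates a seasonal period of 4.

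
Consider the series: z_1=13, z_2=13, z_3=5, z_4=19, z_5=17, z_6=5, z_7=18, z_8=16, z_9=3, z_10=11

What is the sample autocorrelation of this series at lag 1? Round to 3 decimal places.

Mean z̄ = (13 + 13 + 5 + 19 + 17 + 5 + 18 + 16 + 3 + 11)/10 = 12.0000
Numerator Σ_{t=1}^{9}(z_t−z̄)(z_{t+1}−z̄) = -100.0000
Denominator Σ(z_t−z̄)² = 308.0000
r_1 = -100.0000 / 308.0000 = -0.325

-0.325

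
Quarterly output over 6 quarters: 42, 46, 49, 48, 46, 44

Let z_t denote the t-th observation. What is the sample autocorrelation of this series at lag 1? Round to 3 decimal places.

Mean z̄ = (42 + 46 + 49 + 48 + 46 + 44)/6 = 45.8333
Σ(z_t−z̄)(z_{t+1}−z̄) = (-0.6389) + (0.5278) + (6.8611) + (0.3611) + (-0.3056) = 6.8056
Denominator Σ(z_t−z̄)² = 32.8333
r_1 = 6.8056 / 32.8333 = 0.207

0.207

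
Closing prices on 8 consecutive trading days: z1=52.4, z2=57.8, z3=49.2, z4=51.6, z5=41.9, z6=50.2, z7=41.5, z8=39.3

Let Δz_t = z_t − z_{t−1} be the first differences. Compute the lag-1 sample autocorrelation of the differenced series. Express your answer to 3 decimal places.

First differences Δz: 5.4, -8.6, 2.4, -9.7, 8.3, -8.7, -2.2
Mean of differences = -1.8714
Numerator Σ(Δz_t−Δz̄)(Δz_{t+1}−Δz̄) = -257.9465
Denominator Σ(Δz_t−Δz̄)² = 327.8743
r_1(Δz) = -257.9465 / 327.8743 = -0.787

-0.787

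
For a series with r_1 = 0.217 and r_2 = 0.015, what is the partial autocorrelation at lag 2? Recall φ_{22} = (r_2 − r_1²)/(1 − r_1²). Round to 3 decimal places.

φ_{22} = (r_2 − r_1²) / (1 − r_1²)
r_1² = (0.217)² = 0.047089
Numerator = 0.015 − 0.0471 = -0.0321; denominator = 1 − 0.0471 = 0.9529
φ_{22} = -0.0321 / 0.9529 = -0.034

-0.034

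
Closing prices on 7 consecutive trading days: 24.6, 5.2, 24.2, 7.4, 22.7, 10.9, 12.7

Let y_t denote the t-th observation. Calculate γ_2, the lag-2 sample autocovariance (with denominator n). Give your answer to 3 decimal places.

34.744

Mean ȳ = (24.6 + 5.2 + 24.2 + 7.4 + 22.7 + 10.9 + 12.7)/7 = 15.3857
Deviations: 9.2143, -10.1857, 8.8143, -7.9857, 7.3143, -4.4857, -2.6857
Σ_{t=1}^{5}(y_t−ȳ)(y_{t+2}−ȳ) = 243.2053
γ_2 = 243.2053 / 7 = 34.744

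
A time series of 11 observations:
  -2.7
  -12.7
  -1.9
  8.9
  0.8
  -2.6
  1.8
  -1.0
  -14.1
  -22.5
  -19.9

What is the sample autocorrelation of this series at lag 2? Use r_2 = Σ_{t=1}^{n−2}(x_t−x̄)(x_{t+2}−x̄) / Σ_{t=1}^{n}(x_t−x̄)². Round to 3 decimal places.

Mean x̄ = (-2.7 − 12.7 − 1.9 + 8.9 + 0.8 − 2.6 + 1.8 − 1.0 − 14.1 − 22.5 − 19.9)/11 = -5.9909
Numerator Σ_{t=1}^{9}(x_t−x̄)(x_{t+2}−x̄) = 28.8817
Denominator Σ(x_t−x̄)² = 969.3091
r_2 = 28.8817 / 969.3091 = 0.030

0.030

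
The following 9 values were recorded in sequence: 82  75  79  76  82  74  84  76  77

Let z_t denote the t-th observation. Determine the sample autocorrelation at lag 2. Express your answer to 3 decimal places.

0.452

Mean z̄ = (82 + 75 + 79 + 76 + 82 + 74 + 84 + 76 + 77)/9 = 78.3333
Σ(z_t−z̄)(z_{t+2}−z̄) = (2.4444) + (7.7778) + (2.4444) + (10.1111) + (20.7778) + (10.1111) + (-7.5556) = 46.1111
Denominator Σ(z_t−z̄)² = 102.0000
r_2 = 46.1111 / 102.0000 = 0.452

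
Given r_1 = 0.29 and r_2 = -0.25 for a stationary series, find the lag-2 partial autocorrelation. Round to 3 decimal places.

-0.365

φ_{22} = (r_2 − r_1²) / (1 − r_1²)
r_1² = (0.29)² = 0.0841
Numerator = -0.25 − 0.0841 = -0.3341; denominator = 1 − 0.0841 = 0.9159
φ_{22} = -0.3341 / 0.9159 = -0.365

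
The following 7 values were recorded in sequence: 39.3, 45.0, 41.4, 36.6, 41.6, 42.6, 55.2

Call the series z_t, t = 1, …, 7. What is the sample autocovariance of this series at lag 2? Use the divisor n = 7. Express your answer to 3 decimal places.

-2.606

Mean z̄ = (39.3 + 45.0 + 41.4 + 36.6 + 41.6 + 42.6 + 55.2)/7 = 43.1000
Σ_{t=1}^{5}(z_t−z̄)(z_{t+2}−z̄) = -18.2400
γ_2 = -18.2400 / 7 = -2.606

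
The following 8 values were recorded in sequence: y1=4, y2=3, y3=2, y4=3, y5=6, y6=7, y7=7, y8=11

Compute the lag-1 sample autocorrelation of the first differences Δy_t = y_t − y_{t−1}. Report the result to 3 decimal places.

0.045

First differences Δy: -1, -1, 1, 3, 1, 0, 4
Mean of differences = 1.0000
Numerator Σ(Δy_t−Δȳ)(Δy_{t+1}−Δȳ) = 1.0000
Denominator Σ(Δy_t−Δȳ)² = 22.0000
r_1(Δy) = 1.0000 / 22.0000 = 0.045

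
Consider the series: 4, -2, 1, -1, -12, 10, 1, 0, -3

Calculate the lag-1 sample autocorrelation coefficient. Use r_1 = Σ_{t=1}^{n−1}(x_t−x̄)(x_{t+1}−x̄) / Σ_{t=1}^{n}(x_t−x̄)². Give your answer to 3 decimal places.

-0.398

Mean x̄ = (4 − 2 + 1 − 1 − 12 + 10 + 1 + 0 − 3)/9 = -0.2222
Numerator Σ_{t=1}^{8}(x_t−x̄)(x_{t+1}−x̄) = -109.7160
Denominator Σ(x_t−x̄)² = 275.5556
r_1 = -109.7160 / 275.5556 = -0.398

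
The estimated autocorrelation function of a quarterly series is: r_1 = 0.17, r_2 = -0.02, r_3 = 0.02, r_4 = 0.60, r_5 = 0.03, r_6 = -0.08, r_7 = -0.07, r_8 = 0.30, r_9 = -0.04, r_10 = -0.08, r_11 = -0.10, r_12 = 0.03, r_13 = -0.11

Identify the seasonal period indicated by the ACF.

4

The largest autocorrelation is r_4 = 0.60, with a weaker echo at lag 8 (0.30); the remaining lags stay at or below 0.17.
The dominant spike at lag 4 indicates a seasonal period of 4.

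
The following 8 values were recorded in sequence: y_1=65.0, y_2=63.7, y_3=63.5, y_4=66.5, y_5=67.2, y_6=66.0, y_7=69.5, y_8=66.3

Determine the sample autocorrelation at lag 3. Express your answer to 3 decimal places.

-0.041

Mean ȳ = (65.0 + 63.7 + 63.5 + 66.5 + 67.2 + 66.0 + 69.5 + 66.3)/8 = 65.9625
Numerator Σ_{t=1}^{5}(y_t−ȳ)(y_{t+3}−ȳ) = -1.0905
Denominator Σ(y_t−ȳ)² = 26.5588
r_3 = -1.0905 / 26.5588 = -0.041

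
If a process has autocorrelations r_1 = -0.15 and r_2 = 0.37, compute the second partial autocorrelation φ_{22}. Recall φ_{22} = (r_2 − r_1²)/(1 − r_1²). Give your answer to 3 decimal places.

0.355

φ_{22} = (r_2 − r_1²) / (1 − r_1²)
r_1² = (-0.15)² = 0.0225
Numerator = 0.37 − 0.0225 = 0.3475; denominator = 1 − 0.0225 = 0.9775
φ_{22} = 0.3475 / 0.9775 = 0.355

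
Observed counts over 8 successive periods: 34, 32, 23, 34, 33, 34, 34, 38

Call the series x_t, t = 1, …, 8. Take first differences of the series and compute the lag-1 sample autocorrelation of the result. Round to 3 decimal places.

-0.426

First differences Δx: -2, -9, 11, -1, 1, 0, 4
Mean of differences = 0.5714
Numerator Σ(Δx_t−Δx̄)(Δx_{t+1}−Δx̄) = -94.4694
Denominator Σ(Δx_t−Δx̄)² = 221.7143
r_1(Δx) = -94.4694 / 221.7143 = -0.426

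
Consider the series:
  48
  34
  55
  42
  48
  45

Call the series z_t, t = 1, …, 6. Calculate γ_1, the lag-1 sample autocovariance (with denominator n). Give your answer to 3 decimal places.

-30.296

Mean z̄ = (48 + 34 + 55 + 42 + 48 + 45)/6 = 45.3333
Deviations: 2.6667, -11.3333, 9.6667, -3.3333, 2.6667, -0.3333
Σ_{t=1}^{5}(z_t−z̄)(z_{t+1}−z̄) = -181.7778
γ_1 = -181.7778 / 6 = -30.296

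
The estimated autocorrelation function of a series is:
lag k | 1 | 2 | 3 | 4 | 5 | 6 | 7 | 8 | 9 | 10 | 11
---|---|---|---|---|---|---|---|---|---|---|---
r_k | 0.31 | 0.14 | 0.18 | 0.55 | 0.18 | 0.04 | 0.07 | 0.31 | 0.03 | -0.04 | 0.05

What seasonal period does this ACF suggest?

4

The largest autocorrelation is r_4 = 0.55; the remaining lags stay at or below 0.31. The elevated value at lag 1 (0.31), dropping to 0.14 at lag 2, reflects decaying short-term dependence rather than seasonality.
The dominant spike at lag 4 indicates a seasonal period of 4.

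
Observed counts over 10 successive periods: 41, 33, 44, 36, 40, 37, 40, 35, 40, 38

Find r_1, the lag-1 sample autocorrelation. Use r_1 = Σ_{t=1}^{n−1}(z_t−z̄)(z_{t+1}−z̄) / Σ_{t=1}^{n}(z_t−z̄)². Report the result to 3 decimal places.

Mean z̄ = (41 + 33 + 44 + 36 + 40 + 37 + 40 + 35 + 40 + 38)/10 = 38.4000
Numerator Σ_{t=1}^{9}(z_t−z̄)(z_{t+1}−z̄) = -77.5600
Denominator Σ(z_t−z̄)² = 94.4000
r_1 = -77.5600 / 94.4000 = -0.822

-0.822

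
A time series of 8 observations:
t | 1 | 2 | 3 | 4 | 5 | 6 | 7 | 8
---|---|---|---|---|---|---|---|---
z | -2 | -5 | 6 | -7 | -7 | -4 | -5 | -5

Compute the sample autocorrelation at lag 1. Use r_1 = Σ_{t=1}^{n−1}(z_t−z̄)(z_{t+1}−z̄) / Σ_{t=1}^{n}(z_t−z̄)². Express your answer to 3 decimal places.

-0.266

Mean z̄ = (-2 − 5 + 6 − 7 − 7 − 4 − 5 − 5)/8 = -3.6250
Deviations from mean: 1.6250, -1.3750, 9.6250, -3.3750, -3.3750, -0.3750, -1.3750, -1.3750
Σ(z_t−z̄)(z_{t+1}−z̄) = (-2.2344) + (-13.2344) + (-32.4844) + (11.3906) + (1.2656) + (0.5156) + (1.8906) = -32.8906
Denominator Σ(z_t−z̄)² = 123.8750
r_1 = -32.8906 / 123.8750 = -0.266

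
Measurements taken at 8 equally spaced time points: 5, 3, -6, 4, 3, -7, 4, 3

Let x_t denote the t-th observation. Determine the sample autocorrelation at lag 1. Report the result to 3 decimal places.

-0.342

Mean x̄ = (5 + 3 − 6 + 4 + 3 − 7 + 4 + 3)/8 = 1.1250
Σ(x_t−x̄)(x_{t+1}−x̄) = (7.2656) + (-13.3594) + (-20.4844) + (5.3906) + (-15.2344) + (-23.3594) + (5.3906) = -54.3906
Denominator Σ(x_t−x̄)² = 158.8750
r_1 = -54.3906 / 158.8750 = -0.342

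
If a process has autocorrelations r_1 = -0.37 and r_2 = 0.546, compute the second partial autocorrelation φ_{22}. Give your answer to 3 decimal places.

φ_{22} = (r_2 − r_1²) / (1 − r_1²)
r_1² = (-0.37)² = 0.1369
Numerator = 0.546 − 0.1369 = 0.4091; denominator = 1 − 0.1369 = 0.8631
φ_{22} = 0.4091 / 0.8631 = 0.474

0.474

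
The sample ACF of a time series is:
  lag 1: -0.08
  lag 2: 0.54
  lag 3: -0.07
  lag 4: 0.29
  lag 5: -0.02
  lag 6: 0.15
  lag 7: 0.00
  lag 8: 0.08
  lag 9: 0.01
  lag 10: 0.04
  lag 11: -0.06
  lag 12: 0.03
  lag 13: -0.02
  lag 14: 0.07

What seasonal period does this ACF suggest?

2

The largest autocorrelation is r_2 = 0.54, with weaker echoes at lags 4 (0.29) and 6 (0.15); the remaining lags stay at or below 0.08.
The dominant spike at lag 2 indicates a seasonal period of 2.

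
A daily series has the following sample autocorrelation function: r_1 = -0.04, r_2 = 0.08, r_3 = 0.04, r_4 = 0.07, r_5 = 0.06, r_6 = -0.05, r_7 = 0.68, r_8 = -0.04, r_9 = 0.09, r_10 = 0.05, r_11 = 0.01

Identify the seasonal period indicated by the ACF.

The largest autocorrelation is r_7 = 0.68; the remaining lags stay at or below 0.09.
The dominant spike at lag 7 indicates a seasonal period of 7.

7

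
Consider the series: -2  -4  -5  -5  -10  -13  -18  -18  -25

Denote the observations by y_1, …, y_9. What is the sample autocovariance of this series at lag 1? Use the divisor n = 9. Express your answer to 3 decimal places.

Mean ȳ = (-2 − 4 − 5 − 5 − 10 − 13 − 18 − 18 − 25)/9 = -11.1111
Σ_{t=1}^{8}(y_t−ȳ)(y_{t+1}−ȳ) = 306.4321
γ_1 = 306.4321 / 9 = 34.048

34.048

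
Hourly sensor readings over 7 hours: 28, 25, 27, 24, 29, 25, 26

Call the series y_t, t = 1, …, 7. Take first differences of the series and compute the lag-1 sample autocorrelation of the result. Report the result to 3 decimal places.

First differences Δy: -3, 2, -3, 5, -4, 1
Mean of differences = -0.3333
Numerator Σ(Δy_t−Δȳ)(Δy_{t+1}−Δȳ) = -51.1111
Denominator Σ(Δy_t−Δȳ)² = 63.3333
r_1(Δy) = -51.1111 / 63.3333 = -0.807

-0.807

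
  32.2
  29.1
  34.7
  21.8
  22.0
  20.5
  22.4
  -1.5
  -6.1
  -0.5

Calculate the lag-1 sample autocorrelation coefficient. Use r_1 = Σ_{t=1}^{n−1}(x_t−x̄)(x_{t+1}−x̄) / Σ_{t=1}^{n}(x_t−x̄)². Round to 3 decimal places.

Mean x̄ = (32.2 + 29.1 + 34.7 + 21.8 + 22.0 + 20.5 + 22.4 − 1.5 − 6.1 − 0.5)/10 = 17.4600
Numerator Σ_{t=1}^{9}(x_t−x̄)(x_{t+1}−x̄) = 1271.7644
Denominator Σ(x_t−x̄)² = 1960.1840
r_1 = 1271.7644 / 1960.1840 = 0.649

0.649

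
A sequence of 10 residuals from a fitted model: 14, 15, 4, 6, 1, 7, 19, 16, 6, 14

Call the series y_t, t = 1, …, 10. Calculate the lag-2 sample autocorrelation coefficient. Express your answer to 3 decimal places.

Mean ȳ = (14 + 15 + 4 + 6 + 1 + 7 + 19 + 16 + 6 + 14)/10 = 10.2000
Numerator Σ_{t=1}^{8}(y_t−ȳ)(y_{t+2}−ȳ) = -87.6800
Denominator Σ(y_t−ȳ)² = 331.6000
r_2 = -87.6800 / 331.6000 = -0.264

-0.264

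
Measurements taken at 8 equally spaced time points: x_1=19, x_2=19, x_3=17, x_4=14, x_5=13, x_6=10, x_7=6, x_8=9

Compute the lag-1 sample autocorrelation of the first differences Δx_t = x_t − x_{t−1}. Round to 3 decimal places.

-0.255

First differences Δx: 0, -2, -3, -1, -3, -4, 3
Mean of differences = -1.4286
Numerator Σ(Δx_t−Δx̄)(Δx_{t+1}−Δx̄) = -8.6122
Denominator Σ(Δx_t−Δx̄)² = 33.7143
r_1(Δx) = -8.6122 / 33.7143 = -0.255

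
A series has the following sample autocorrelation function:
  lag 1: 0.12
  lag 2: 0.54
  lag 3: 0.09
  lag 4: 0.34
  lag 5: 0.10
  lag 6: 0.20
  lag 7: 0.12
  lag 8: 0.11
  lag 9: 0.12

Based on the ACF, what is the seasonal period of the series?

2

The largest autocorrelation is r_2 = 0.54, with weaker echoes at lags 4 (0.34) and 6 (0.20); the remaining lags stay at or below 0.12.
The dominant spike at lag 2 indicates a seasonal period of 2.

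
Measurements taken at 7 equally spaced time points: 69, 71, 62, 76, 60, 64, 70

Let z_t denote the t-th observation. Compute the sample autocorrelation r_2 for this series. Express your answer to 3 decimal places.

0.073

Mean z̄ = (69 + 71 + 62 + 76 + 60 + 64 + 70)/7 = 67.4286
Σ(z_t−z̄)(z_{t+2}−z̄) = (-8.5306) + (30.6122) + (40.3265) + (-29.3878) + (-19.1020) = 13.9184
Denominator Σ(z_t−z̄)² = 191.7143
r_2 = 13.9184 / 191.7143 = 0.073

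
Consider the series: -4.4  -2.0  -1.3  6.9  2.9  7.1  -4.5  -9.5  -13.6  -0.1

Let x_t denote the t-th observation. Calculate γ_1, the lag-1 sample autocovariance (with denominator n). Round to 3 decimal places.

Mean x̄ = (-4.4 − 2.0 − 1.3 + 6.9 + 2.9 + 7.1 − 4.5 − 9.5 − 13.6 − 0.1)/10 = -1.8500
Σ_{t=1}^{9}(x_t−x̄)(x_{t+1}−x̄) = 155.0675
γ_1 = 155.0675 / 10 = 15.507

15.507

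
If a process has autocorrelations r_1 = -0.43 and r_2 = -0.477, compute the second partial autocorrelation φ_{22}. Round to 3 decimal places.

-0.812

φ_{22} = (r_2 − r_1²) / (1 − r_1²)
r_1² = (-0.43)² = 0.1849
Numerator = -0.477 − 0.1849 = -0.6619; denominator = 1 − 0.1849 = 0.8151
φ_{22} = -0.6619 / 0.8151 = -0.812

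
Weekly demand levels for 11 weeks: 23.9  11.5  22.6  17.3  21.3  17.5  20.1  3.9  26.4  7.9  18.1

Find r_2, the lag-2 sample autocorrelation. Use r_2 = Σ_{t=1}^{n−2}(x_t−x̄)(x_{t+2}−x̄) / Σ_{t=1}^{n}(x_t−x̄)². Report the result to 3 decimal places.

Mean x̄ = (23.9 + 11.5 + 22.6 + 17.3 + 21.3 + 17.5 + 20.1 + 3.9 + 26.4 + 7.9 + 18.1)/11 = 17.3182
Numerator Σ_{t=1}^{9}(x_t−x̄)(x_{t+2}−x̄) = 223.2739
Denominator Σ(x_t−x̄)² = 480.5364
r_2 = 223.2739 / 480.5364 = 0.465

0.465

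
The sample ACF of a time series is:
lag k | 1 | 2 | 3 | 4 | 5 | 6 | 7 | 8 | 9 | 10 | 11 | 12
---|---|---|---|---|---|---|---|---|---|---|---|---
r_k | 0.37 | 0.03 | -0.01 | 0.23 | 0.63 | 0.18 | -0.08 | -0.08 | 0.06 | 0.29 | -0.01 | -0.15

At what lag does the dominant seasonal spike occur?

5

The largest autocorrelation is r_5 = 0.63; the remaining lags stay at or below 0.37. The elevated value at lag 1 (0.37), dropping to 0.03 at lag 2, reflects decaying short-term dependence rather than seasonality.
The dominant spike at lag 5 indicates a seasonal period of 5.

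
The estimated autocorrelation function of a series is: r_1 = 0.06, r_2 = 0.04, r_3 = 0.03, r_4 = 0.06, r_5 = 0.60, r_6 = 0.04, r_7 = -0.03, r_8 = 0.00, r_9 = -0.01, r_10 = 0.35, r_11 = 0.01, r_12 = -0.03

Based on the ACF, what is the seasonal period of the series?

The largest autocorrelation is r_5 = 0.60, with a weaker echo at lag 10 (0.35); the remaining lags stay at or below 0.06.
The dominant spike at lag 5 indicates a seasonal period of 5.

5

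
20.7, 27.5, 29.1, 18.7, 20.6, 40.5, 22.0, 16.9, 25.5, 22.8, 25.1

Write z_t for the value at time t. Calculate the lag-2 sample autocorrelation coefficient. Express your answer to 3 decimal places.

Mean z̄ = (20.7 + 27.5 + 29.1 + 18.7 + 20.6 + 40.5 + 22.0 + 16.9 + 25.5 + 22.8 + 25.1)/11 = 24.4909
Numerator Σ_{t=1}^{9}(z_t−z̄)(z_{t+2}−z̄) = -246.4338
Denominator Σ(z_t−z̄)² = 417.7091
r_2 = -246.4338 / 417.7091 = -0.590

-0.590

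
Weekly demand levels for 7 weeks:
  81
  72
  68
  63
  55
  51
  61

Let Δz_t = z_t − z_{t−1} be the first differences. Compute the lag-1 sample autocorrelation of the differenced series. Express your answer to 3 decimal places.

0.029

First differences Δz: -9, -4, -5, -8, -4, 10
Mean of differences = -3.3333
Numerator Σ(Δz_t−Δz̄)(Δz_{t+1}−Δz̄) = 6.8889
Denominator Σ(Δz_t−Δz̄)² = 235.3333
r_1(Δz) = 6.8889 / 235.3333 = 0.029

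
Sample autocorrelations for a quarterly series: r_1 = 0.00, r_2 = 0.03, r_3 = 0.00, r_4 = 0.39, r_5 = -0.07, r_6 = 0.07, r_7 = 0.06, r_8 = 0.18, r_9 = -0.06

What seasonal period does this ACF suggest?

The largest autocorrelation is r_4 = 0.39, with a weaker echo at lag 8 (0.18); the remaining lags stay at or below 0.07.
The dominant spike at lag 4 indicates a seasonal period of 4.

4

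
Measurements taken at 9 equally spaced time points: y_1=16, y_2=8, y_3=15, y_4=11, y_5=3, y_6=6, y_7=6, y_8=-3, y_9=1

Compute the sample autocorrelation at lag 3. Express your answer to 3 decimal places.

0.209

Mean ȳ = (16 + 8 + 15 + 11 + 3 + 6 + 6 − 3 + 1)/9 = 7.0000
Σ(y_t−ȳ)(y_{t+3}−ȳ) = (36.0000) + (-4.0000) + (-8.0000) + (-4.0000) + (40.0000) + (6.0000) = 66.0000
Denominator Σ(y_t−ȳ)² = 316.0000
r_3 = 66.0000 / 316.0000 = 0.209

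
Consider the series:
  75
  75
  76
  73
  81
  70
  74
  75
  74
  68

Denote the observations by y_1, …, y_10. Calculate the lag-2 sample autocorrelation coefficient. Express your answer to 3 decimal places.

0.078

Mean ȳ = (75 + 75 + 76 + 73 + 81 + 70 + 74 + 75 + 74 + 68)/10 = 74.1000
Numerator Σ_{t=1}^{8}(y_t−ȳ)(y_{t+2}−ȳ) = 8.4800
Denominator Σ(y_t−ȳ)² = 108.9000
r_2 = 8.4800 / 108.9000 = 0.078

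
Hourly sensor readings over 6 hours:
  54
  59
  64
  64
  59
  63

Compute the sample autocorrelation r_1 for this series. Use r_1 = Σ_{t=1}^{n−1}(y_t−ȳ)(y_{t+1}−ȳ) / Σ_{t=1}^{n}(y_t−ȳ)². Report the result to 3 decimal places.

Mean ȳ = (54 + 59 + 64 + 64 + 59 + 63)/6 = 60.5000
Deviations from mean: -6.5000, -1.5000, 3.5000, 3.5000, -1.5000, 2.5000
Numerator Σ_{t=1}^{5}(y_t−ȳ)(y_{t+1}−ȳ) = 7.7500
Denominator Σ(y_t−ȳ)² = 77.5000
r_1 = 7.7500 / 77.5000 = 0.100

0.100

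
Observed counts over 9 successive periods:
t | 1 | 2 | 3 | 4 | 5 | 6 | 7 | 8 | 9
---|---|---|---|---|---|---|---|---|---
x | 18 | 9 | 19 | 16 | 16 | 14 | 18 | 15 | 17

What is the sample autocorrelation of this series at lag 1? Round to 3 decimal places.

Mean x̄ = (18 + 9 + 19 + 16 + 16 + 14 + 18 + 15 + 17)/9 = 15.7778
Numerator Σ_{t=1}^{8}(x_t−x̄)(x_{t+1}−x̄) = -43.1605
Denominator Σ(x_t−x̄)² = 71.5556
r_1 = -43.1605 / 71.5556 = -0.603

-0.603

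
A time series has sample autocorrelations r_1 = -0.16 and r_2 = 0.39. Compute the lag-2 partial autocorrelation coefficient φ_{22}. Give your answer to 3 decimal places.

φ_{22} = (r_2 − r_1²) / (1 − r_1²)
r_1² = (-0.16)² = 0.0256
Numerator = 0.39 − 0.0256 = 0.3644; denominator = 1 − 0.0256 = 0.9744
φ_{22} = 0.3644 / 0.9744 = 0.374

0.374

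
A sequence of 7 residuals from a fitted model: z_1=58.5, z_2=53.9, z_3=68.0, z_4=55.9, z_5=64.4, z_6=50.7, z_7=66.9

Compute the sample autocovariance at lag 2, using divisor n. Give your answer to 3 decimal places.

16.943

Mean z̄ = (58.5 + 53.9 + 68.0 + 55.9 + 64.4 + 50.7 + 66.9)/7 = 59.7571
Deviations: -1.2571, -5.8571, 8.2429, -3.8571, 4.6429, -9.0571, 7.1429
Σ_{t=1}^{5}(z_t−z̄)(z_{t+2}−z̄) = 118.5978
γ_2 = 118.5978 / 7 = 16.943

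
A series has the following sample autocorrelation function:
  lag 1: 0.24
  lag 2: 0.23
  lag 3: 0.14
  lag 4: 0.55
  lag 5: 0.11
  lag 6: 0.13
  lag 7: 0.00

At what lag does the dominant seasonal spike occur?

4

The largest autocorrelation is r_4 = 0.55; the remaining lags stay at or below 0.24. The elevated value at lag 1 (0.24), dropping to 0.23 at lag 2, reflects decaying short-term dependence rather than seasonality.
The dominant spike at lag 4 indicates a seasonal period of 4.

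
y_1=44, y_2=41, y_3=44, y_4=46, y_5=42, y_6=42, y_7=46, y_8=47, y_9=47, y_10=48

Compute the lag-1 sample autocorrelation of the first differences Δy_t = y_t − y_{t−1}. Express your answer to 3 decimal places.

-0.182

First differences Δy: -3, 3, 2, -4, 0, 4, 1, 0, 1
Mean of differences = 0.4444
Numerator Σ(Δy_t−Δȳ)(Δy_{t+1}−Δȳ) = -9.8642
Denominator Σ(Δy_t−Δȳ)² = 54.2222
r_1(Δy) = -9.8642 / 54.2222 = -0.182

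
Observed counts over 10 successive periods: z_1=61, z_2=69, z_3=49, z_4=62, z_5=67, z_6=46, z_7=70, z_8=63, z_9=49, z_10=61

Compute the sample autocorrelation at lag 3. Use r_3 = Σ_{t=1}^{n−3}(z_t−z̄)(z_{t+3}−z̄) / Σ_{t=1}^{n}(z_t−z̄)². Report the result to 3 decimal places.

Mean z̄ = (61 + 69 + 49 + 62 + 67 + 46 + 70 + 63 + 49 + 61)/10 = 59.7000
Numerator Σ_{t=1}^{7}(z_t−z̄)(z_{t+3}−z̄) = 425.2300
Denominator Σ(z_t−z̄)² = 682.1000
r_3 = 425.2300 / 682.1000 = 0.623

0.623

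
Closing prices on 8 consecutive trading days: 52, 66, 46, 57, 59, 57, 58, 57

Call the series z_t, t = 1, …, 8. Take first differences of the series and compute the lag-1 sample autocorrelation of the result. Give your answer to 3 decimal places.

-0.663

First differences Δz: 14, -20, 11, 2, -2, 1, -1
Mean of differences = 0.7143
Numerator Σ(Δz_t−Δz̄)(Δz_{t+1}−Δz̄) = -479.7959
Denominator Σ(Δz_t−Δz̄)² = 723.4286
r_1(Δz) = -479.7959 / 723.4286 = -0.663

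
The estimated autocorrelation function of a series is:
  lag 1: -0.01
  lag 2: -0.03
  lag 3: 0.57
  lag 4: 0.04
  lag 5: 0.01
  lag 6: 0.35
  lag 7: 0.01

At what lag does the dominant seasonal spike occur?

3

The largest autocorrelation is r_3 = 0.57, with a weaker echo at lag 6 (0.35); the remaining lags stay at or below 0.04.
The dominant spike at lag 3 indicates a seasonal period of 3.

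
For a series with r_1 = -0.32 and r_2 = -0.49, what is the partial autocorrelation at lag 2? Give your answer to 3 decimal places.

-0.660

φ_{22} = (r_2 − r_1²) / (1 − r_1²)
r_1² = (-0.32)² = 0.1024
Numerator = -0.49 − 0.1024 = -0.5924; denominator = 1 − 0.1024 = 0.8976
φ_{22} = -0.5924 / 0.8976 = -0.660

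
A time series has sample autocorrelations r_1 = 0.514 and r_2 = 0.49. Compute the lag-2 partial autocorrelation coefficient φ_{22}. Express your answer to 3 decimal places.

φ_{22} = (r_2 − r_1²) / (1 − r_1²)
r_1² = (0.514)² = 0.264196
Numerator = 0.49 − 0.2642 = 0.2258; denominator = 1 − 0.2642 = 0.7358
φ_{22} = 0.2258 / 0.7358 = 0.307

0.307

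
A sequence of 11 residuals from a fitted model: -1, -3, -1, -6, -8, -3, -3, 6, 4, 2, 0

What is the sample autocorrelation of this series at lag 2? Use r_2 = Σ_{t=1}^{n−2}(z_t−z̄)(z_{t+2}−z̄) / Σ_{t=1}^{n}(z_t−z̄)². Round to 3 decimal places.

Mean z̄ = (-1 − 3 − 1 − 6 − 8 − 3 − 3 + 6 + 4 + 2 + 0)/11 = -1.1818
Numerator Σ_{t=1}^{9}(z_t−z̄)(z_{t+2}−z̄) = 35.2066
Denominator Σ(z_t−z̄)² = 169.6364
r_2 = 35.2066 / 169.6364 = 0.208

0.208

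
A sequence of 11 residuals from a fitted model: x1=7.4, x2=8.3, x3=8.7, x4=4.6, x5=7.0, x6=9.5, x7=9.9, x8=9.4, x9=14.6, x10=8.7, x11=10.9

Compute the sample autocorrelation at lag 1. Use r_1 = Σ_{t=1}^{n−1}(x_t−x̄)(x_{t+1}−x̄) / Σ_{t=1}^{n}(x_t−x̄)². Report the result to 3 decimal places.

0.179

Mean x̄ = (7.4 + 8.3 + 8.7 + 4.6 + 7.0 + 9.5 + 9.9 + 9.4 + 14.6 + 8.7 + 10.9)/11 = 9.0000
Numerator Σ_{t=1}^{10}(x_t−x̄)(x_{t+1}−x̄) = 11.2500
Denominator Σ(x_t−x̄)² = 62.7800
r_1 = 11.2500 / 62.7800 = 0.179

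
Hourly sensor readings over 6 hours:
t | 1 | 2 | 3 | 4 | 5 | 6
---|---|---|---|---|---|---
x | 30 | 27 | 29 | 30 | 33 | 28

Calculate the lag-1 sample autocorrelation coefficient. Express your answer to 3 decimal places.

-0.174

Mean x̄ = (30 + 27 + 29 + 30 + 33 + 28)/6 = 29.5000
Deviations from mean: 0.5000, -2.5000, -0.5000, 0.5000, 3.5000, -1.5000
Σ(x_t−x̄)(x_{t+1}−x̄) = (-1.2500) + (1.2500) + (-0.2500) + (1.7500) + (-5.2500) = -3.7500
Denominator Σ(x_t−x̄)² = 21.5000
r_1 = -3.7500 / 21.5000 = -0.174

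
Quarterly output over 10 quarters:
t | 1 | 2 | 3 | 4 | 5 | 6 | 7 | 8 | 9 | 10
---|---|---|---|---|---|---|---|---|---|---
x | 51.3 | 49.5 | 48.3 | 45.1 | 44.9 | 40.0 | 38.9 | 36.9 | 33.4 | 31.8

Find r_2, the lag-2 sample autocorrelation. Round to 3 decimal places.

Mean x̄ = (51.3 + 49.5 + 48.3 + 45.1 + 44.9 + 40.0 + 38.9 + 36.9 + 33.4 + 31.8)/10 = 42.0100
Numerator Σ_{t=1}^{8}(x_t−x̄)(x_{t+2}−x̄) = 173.7788
Denominator Σ(x_t−x̄)² = 418.0690
r_2 = 173.7788 / 418.0690 = 0.416

0.416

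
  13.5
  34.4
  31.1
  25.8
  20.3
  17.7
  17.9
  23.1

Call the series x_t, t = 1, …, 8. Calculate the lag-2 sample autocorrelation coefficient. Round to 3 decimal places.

Mean x̄ = (13.5 + 34.4 + 31.1 + 25.8 + 20.3 + 17.7 + 17.9 + 23.1)/8 = 22.9750
Σ(x_t−x̄)(x_{t+2}−x̄) = (-76.9844) + (32.2756) + (-21.7344) + (-14.9019) + (13.5756) + (-0.6594) = -68.4288
Denominator Σ(x_t−x̄)² = 355.0550
r_2 = -68.4288 / 355.0550 = -0.193

-0.193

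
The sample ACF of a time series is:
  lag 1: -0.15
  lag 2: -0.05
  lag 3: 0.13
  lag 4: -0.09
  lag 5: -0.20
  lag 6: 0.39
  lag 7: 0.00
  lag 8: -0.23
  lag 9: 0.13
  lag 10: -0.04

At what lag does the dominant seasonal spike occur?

6

The largest autocorrelation is r_6 = 0.39; the remaining lags stay at or below 0.13.
The dominant spike at lag 6 indicates a seasonal period of 6.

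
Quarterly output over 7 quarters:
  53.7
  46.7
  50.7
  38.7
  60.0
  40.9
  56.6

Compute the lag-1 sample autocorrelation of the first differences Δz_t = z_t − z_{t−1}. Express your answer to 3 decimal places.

First differences Δz: -7.0, 4.0, -12.0, 21.3, -19.1, 15.7
Mean of differences = 0.4833
Numerator Σ(Δz_t−Δz̄)(Δz_{t+1}−Δz̄) = -1035.7303
Denominator Σ(Δz_t−Δz̄)² = 1272.5883
r_1(Δz) = -1035.7303 / 1272.5883 = -0.814

-0.814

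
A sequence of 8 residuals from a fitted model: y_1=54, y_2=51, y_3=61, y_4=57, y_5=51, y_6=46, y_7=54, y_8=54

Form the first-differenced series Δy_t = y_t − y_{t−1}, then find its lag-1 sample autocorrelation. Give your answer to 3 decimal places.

-0.224

First differences Δy: -3, 10, -4, -6, -5, 8, 0
Mean of differences = 0.0000
Numerator Σ(Δy_t−Δȳ)(Δy_{t+1}−Δȳ) = -56.0000
Denominator Σ(Δy_t−Δȳ)² = 250.0000
r_1(Δy) = -56.0000 / 250.0000 = -0.224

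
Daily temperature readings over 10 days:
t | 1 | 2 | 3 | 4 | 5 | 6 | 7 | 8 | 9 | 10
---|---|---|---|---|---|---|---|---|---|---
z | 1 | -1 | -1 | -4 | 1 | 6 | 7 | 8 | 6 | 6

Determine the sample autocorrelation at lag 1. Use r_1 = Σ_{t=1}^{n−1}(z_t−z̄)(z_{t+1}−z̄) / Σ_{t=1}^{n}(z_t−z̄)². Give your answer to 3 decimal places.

Mean z̄ = (1 − 1 − 1 − 4 + 1 + 6 + 7 + 8 + 6 + 6)/10 = 2.9000
Numerator Σ_{t=1}^{9}(z_t−z̄)(z_{t+1}−z̄) = 115.7900
Denominator Σ(z_t−z̄)² = 156.9000
r_1 = 115.7900 / 156.9000 = 0.738

0.738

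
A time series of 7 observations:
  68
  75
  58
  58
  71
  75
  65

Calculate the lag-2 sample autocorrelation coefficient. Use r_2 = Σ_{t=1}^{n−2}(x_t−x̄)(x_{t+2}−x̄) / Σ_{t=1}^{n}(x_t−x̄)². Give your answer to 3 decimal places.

-0.627

Mean x̄ = (68 + 75 + 58 + 58 + 71 + 75 + 65)/7 = 67.1429
Numerator Σ_{t=1}^{5}(x_t−x̄)(x_{t+2}−x̄) = -195.0408
Denominator Σ(x_t−x̄)² = 310.8571
r_2 = -195.0408 / 310.8571 = -0.627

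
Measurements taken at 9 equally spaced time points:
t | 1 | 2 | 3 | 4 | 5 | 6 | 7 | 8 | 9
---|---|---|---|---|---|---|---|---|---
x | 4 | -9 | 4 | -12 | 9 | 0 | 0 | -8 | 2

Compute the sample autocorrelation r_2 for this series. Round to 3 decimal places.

Mean x̄ = (4 − 9 + 4 − 12 + 9 + 0 + 0 − 8 + 2)/9 = -1.1111
Σ(x_t−x̄)(x_{t+2}−x̄) = (26.1235) + (85.9012) + (51.6790) + (-12.0988) + (11.2346) + (-7.6543) + (3.4568) = 158.6420
Denominator Σ(x_t−x̄)² = 394.8889
r_2 = 158.6420 / 394.8889 = 0.402

0.402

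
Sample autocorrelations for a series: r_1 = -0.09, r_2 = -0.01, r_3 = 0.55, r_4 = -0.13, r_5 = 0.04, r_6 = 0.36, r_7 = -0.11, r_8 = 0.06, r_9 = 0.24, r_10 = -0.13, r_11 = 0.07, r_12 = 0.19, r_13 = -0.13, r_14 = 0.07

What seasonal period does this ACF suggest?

The largest autocorrelation is r_3 = 0.55, with weaker echoes at lags 6 (0.36), 9 (0.24) and 12 (0.19); the remaining lags stay at or below 0.07.
The dominant spike at lag 3 indicates a seasonal period of 3.

3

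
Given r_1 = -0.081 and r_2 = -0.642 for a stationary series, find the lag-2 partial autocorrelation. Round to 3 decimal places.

φ_{22} = (r_2 − r_1²) / (1 − r_1²)
r_1² = (-0.081)² = 0.006561
Numerator = -0.642 − 0.0066 = -0.6486; denominator = 1 − 0.0066 = 0.9934
φ_{22} = -0.6486 / 0.9934 = -0.653

-0.653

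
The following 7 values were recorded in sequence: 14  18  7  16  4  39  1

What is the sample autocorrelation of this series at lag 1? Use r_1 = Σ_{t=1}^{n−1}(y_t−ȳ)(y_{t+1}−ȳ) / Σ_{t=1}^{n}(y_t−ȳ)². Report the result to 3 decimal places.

-0.664

Mean ȳ = (14 + 18 + 7 + 16 + 4 + 39 + 1)/7 = 14.1429
Deviations from mean: -0.1429, 3.8571, -7.1429, 1.8571, -10.1429, 24.8571, -13.1429
Σ(y_t−ȳ)(y_{t+1}−ȳ) = (-0.5510) + (-27.5510) + (-13.2653) + (-18.8367) + (-252.1224) + (-326.6939) = -639.0204
Denominator Σ(y_t−ȳ)² = 962.8571
r_1 = -639.0204 / 962.8571 = -0.664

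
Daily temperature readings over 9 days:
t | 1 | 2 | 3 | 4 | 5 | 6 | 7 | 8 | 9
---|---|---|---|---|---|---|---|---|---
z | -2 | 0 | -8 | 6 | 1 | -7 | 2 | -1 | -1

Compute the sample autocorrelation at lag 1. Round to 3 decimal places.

Mean z̄ = (-2 + 0 − 8 + 6 + 1 − 7 + 2 − 1 − 1)/9 = -1.1111
Numerator Σ_{t=1}^{8}(z_t−z̄)(z_{t+1}−z̄) = -73.0123
Denominator Σ(z_t−z̄)² = 148.8889
r_1 = -73.0123 / 148.8889 = -0.490

-0.490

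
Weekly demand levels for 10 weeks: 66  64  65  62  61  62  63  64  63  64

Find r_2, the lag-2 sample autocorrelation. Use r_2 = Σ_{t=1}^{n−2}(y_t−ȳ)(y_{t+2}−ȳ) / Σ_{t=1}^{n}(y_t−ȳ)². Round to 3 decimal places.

Mean ȳ = (66 + 64 + 65 + 62 + 61 + 62 + 63 + 64 + 63 + 64)/10 = 63.4000
Numerator Σ_{t=1}^{8}(y_t−ȳ)(y_{t+2}−ȳ) = 2.0800
Denominator Σ(y_t−ȳ)² = 20.4000
r_2 = 2.0800 / 20.4000 = 0.102

0.102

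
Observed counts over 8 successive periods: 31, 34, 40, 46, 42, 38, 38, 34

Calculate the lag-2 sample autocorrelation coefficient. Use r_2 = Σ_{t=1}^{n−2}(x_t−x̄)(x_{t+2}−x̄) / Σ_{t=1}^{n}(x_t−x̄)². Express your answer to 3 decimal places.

-0.220

Mean x̄ = (31 + 34 + 40 + 46 + 42 + 38 + 38 + 34)/8 = 37.8750
Deviations from mean: -6.8750, -3.8750, 2.1250, 8.1250, 4.1250, 0.1250, 0.1250, -3.8750
Numerator Σ_{t=1}^{6}(x_t−x̄)(x_{t+2}−x̄) = -36.2813
Denominator Σ(x_t−x̄)² = 164.8750
r_2 = -36.2813 / 164.8750 = -0.220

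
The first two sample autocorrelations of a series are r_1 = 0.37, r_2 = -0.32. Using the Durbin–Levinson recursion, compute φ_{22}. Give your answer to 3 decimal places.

φ_{22} = (r_2 − r_1²) / (1 − r_1²)
r_1² = (0.37)² = 0.1369
Numerator = -0.32 − 0.1369 = -0.4569; denominator = 1 − 0.1369 = 0.8631
φ_{22} = -0.4569 / 0.8631 = -0.529

-0.529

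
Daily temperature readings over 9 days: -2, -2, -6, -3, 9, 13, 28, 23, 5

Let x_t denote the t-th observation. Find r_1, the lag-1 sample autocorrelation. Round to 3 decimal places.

0.638

Mean x̄ = (-2 − 2 − 6 − 3 + 9 + 13 + 28 + 23 + 5)/9 = 7.2222
Numerator Σ_{t=1}^{8}(x_t−x̄)(x_{t+1}−x̄) = 747.0617
Denominator Σ(x_t−x̄)² = 1171.5556
r_1 = 747.0617 / 1171.5556 = 0.638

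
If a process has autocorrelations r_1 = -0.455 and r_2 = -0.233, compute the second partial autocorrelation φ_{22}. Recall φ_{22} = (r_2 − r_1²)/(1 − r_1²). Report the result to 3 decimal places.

φ_{22} = (r_2 − r_1²) / (1 − r_1²)
r_1² = (-0.455)² = 0.207025
Numerator = -0.233 − 0.2070 = -0.4400; denominator = 1 − 0.2070 = 0.7930
φ_{22} = -0.4400 / 0.7930 = -0.555

-0.555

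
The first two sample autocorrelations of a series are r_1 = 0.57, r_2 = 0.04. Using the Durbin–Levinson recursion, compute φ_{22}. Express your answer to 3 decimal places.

φ_{22} = (r_2 − r_1²) / (1 − r_1²)
r_1² = (0.57)² = 0.3249
Numerator = 0.04 − 0.3249 = -0.2849; denominator = 1 − 0.3249 = 0.6751
φ_{22} = -0.2849 / 0.6751 = -0.422

-0.422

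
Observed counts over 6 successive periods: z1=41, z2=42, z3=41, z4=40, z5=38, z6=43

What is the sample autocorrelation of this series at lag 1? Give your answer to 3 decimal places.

Mean z̄ = (41 + 42 + 41 + 40 + 38 + 43)/6 = 40.8333
Deviations from mean: 0.1667, 1.1667, 0.1667, -0.8333, -2.8333, 2.1667
Numerator Σ_{t=1}^{5}(z_t−z̄)(z_{t+1}−z̄) = -3.5278
Denominator Σ(z_t−z̄)² = 14.8333
r_1 = -3.5278 / 14.8333 = -0.238

-0.238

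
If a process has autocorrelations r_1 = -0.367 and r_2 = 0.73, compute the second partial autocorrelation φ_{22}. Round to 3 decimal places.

0.688

φ_{22} = (r_2 − r_1²) / (1 − r_1²)
r_1² = (-0.367)² = 0.134689
Numerator = 0.73 − 0.1347 = 0.5953; denominator = 1 − 0.1347 = 0.8653
φ_{22} = 0.5953 / 0.8653 = 0.688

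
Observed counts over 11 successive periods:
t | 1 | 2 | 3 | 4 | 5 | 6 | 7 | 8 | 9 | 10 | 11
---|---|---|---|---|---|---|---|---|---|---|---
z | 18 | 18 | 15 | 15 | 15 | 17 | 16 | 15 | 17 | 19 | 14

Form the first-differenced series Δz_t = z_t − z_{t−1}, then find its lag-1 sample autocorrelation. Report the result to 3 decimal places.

First differences Δz: 0, -3, 0, 0, 2, -1, -1, 2, 2, -5
Mean of differences = -0.4000
Numerator Σ(Δz_t−Δz̄)(Δz_{t+1}−Δz̄) = -8.7600
Denominator Σ(Δz_t−Δz̄)² = 46.4000
r_1(Δz) = -8.7600 / 46.4000 = -0.189

-0.189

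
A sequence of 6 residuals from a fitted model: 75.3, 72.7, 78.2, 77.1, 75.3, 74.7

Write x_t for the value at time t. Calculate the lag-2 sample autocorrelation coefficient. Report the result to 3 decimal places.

Mean x̄ = (75.3 + 72.7 + 78.2 + 77.1 + 75.3 + 74.7)/6 = 75.5500
Deviations from mean: -0.2500, -2.8500, 2.6500, 1.5500, -0.2500, -0.8500
Σ(x_t−x̄)(x_{t+2}−x̄) = (-0.6625) + (-4.4175) + (-0.6625) + (-1.3175) = -7.0600
Denominator Σ(x_t−x̄)² = 18.3950
r_2 = -7.0600 / 18.3950 = -0.384

-0.384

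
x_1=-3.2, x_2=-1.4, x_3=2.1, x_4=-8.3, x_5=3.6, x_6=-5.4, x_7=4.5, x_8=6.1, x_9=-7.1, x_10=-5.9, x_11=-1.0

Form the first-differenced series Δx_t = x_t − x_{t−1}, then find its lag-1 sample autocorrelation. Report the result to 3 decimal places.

First differences Δx: 1.8, 3.5, -10.4, 11.9, -9.0, 9.9, 1.6, -13.2, 1.2, 4.9
Mean of differences = 0.2200
Numerator Σ(Δx_t−Δx̄)(Δx_{t+1}−Δx̄) = -364.3584
Denominator Σ(Δx_t−Δx̄)² = 646.0360
r_1(Δx) = -364.3584 / 646.0360 = -0.564

-0.564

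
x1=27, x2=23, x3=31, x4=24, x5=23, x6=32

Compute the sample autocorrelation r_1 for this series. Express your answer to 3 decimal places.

Mean x̄ = (27 + 23 + 31 + 24 + 23 + 32)/6 = 26.6667
Deviations from mean: 0.3333, -3.6667, 4.3333, -2.6667, -3.6667, 5.3333
Numerator Σ_{t=1}^{5}(x_t−x̄)(x_{t+1}−x̄) = -38.4444
Denominator Σ(x_t−x̄)² = 81.3333
r_1 = -38.4444 / 81.3333 = -0.473

-0.473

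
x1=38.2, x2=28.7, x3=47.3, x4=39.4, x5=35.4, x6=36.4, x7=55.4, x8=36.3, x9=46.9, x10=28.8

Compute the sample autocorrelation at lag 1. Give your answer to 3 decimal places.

Mean x̄ = (38.2 + 28.7 + 47.3 + 39.4 + 35.4 + 36.4 + 55.4 + 36.3 + 46.9 + 28.8)/10 = 39.2800
Numerator Σ_{t=1}^{9}(x_t−x̄)(x_{t+1}−x̄) = -258.7824
Denominator Σ(x_t−x̄)² = 637.4160
r_1 = -258.7824 / 637.4160 = -0.406

-0.406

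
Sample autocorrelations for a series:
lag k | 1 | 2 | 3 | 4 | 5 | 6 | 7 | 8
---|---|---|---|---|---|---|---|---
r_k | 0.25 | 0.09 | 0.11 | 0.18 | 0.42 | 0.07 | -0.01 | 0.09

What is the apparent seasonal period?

5

The largest autocorrelation is r_5 = 0.42; the remaining lags stay at or below 0.25. The elevated value at lag 1 (0.25), dropping to 0.09 at lag 2, reflects decaying short-term dependence rather than seasonality.
The dominant spike at lag 5 indicates a seasonal period of 5.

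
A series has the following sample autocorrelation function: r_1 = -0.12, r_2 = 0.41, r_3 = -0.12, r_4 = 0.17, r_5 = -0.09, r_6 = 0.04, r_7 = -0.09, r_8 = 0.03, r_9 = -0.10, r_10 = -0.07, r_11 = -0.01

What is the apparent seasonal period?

The largest autocorrelation is r_2 = 0.41, with a weaker echo at lag 4 (0.17); the remaining lags stay at or below 0.04.
The dominant spike at lag 2 indicates a seasonal period of 2.

2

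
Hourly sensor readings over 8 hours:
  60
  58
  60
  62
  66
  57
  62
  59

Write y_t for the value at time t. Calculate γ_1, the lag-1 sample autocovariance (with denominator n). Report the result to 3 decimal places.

-2.094

Mean ȳ = (60 + 58 + 60 + 62 + 66 + 57 + 62 + 59)/8 = 60.5000
Σ_{t=1}^{7}(y_t−ȳ)(y_{t+1}−ȳ) = -16.7500
γ_1 = -16.7500 / 8 = -2.094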